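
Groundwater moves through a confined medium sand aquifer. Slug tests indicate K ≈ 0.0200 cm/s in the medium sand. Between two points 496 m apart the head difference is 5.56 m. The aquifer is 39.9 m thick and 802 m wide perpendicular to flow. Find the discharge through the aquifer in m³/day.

6200

Convert K: 0.0200 cm/s × 864 = 17.28 m/day.
Cross-sectional area A = 802 × 39.9 = 32000 m².
Hydraulic gradient i = Δh / L = 5.56 / 496 = 0.01121.
Darcy's law: Q = K · A · i = 17.28 × 32000 × 0.01121 = 6198 m³/day.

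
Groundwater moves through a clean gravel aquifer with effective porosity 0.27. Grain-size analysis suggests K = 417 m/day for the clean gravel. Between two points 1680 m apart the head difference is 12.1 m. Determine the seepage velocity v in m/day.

11.1

Hydraulic gradient i = Δh / L = 12.1 / 1680 = 0.007202.
Darcy flux q = K · i = 417.0 × 0.007202 = 3.003 m/day.
Seepage velocity v = q / n_e = 3.003 / 0.27 = 11.12 m/day.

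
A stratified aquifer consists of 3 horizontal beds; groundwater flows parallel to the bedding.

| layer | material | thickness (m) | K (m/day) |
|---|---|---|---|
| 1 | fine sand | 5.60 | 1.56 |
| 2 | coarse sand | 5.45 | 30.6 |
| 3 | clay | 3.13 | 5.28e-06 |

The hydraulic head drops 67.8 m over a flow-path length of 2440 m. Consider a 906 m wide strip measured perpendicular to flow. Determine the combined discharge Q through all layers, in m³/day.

4420

Flow is parallel to layering, so each bed carries its own Darcy discharge and the transmissivities add.
Σ(K_i·b_i) = 1.56×5.60 + 30.6×5.45 + 5.28e-06×3.13 = 175.5 m²/day.
Hydraulic gradient i = Δh / L = 67.8 / 2440 = 0.02779.
Q = Σ(K_i·b_i) · W · i = 175.5 × 906 × 0.02779 = 4418 m³/day.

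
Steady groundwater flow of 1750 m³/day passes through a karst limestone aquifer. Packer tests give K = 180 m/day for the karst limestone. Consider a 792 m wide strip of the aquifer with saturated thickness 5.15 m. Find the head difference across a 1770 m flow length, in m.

4.22

Cross-sectional area A = 792 × 5.15 = 4079 m².
From Q = K·A·i, i = Q / (K·A) = 1750 / (180.0 × 4079) = 0.002384.
Head loss Δh = i · L = 0.002384 × 1770 = 4.219 m.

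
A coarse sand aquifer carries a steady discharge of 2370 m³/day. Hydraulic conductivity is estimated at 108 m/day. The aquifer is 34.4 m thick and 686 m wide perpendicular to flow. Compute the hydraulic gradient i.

Cross-sectional area A = 686 × 34.4 = 23598 m².
From Q = K·A·i, i = Q / (K·A) = 2370 / (108.0 × 23598) = 0.0009299.

0.000930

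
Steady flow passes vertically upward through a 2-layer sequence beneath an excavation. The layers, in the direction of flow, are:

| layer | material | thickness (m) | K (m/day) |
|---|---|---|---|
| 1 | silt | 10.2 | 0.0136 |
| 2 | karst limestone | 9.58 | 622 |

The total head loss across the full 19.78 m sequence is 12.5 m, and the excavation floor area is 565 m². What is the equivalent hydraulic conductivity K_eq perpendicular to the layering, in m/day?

Flow is perpendicular to layering, so the layers act in series and the equivalent K is the thickness-weighted harmonic mean.
Total thickness L = 10.2 + 9.58 = 19.78 m.
Σ(b_i/K_i) = 10.2/0.0136 + 9.58/622 = 750.0 d.
K_eq = L / Σ(b_i/K_i) = 19.78 / 750.0 = 0.02637 m/day.

0.0264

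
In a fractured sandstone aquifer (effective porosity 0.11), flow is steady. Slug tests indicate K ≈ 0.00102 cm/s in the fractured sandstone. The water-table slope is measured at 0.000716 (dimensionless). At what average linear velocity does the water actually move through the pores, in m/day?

0.00574

Convert K: 0.00102 cm/s × 864 = 0.8813 m/day.
Hydraulic gradient i = 0.000716.
Darcy flux q = K · i = 0.8813 × 0.0007160 = 0.0006310 m/day.
Seepage velocity v = q / n_e = 0.0006310 / 0.11 = 0.005736 m/day.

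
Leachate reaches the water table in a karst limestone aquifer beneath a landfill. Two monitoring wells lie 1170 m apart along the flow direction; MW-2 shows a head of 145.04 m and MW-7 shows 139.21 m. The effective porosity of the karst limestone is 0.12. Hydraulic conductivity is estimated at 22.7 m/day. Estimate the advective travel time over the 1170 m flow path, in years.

3.40

Hydraulic gradient i = (145.04 − 139.21) / 1170 = 5.83 / 1170 = 0.004983.
Darcy flux q = K · i = 22.70 × 0.004983 = 0.1131 m/day.
Seepage velocity v = q / n_e = 0.1131 / 0.12 = 0.9426 m/day.
Travel time t = L / v = 1170 / 0.9426 = 1241 days = 3.398 years.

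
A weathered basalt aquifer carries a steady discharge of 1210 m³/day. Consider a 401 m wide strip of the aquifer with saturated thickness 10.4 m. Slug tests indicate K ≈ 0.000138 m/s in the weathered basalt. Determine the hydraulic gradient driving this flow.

Convert K: 0.000138 m/s × 86400 = 11.92 m/day.
Cross-sectional area A = 401 × 10.4 = 4170 m².
From Q = K·A·i, i = Q / (K·A) = 1210 / (11.92 × 4170) = 0.02433.

0.0243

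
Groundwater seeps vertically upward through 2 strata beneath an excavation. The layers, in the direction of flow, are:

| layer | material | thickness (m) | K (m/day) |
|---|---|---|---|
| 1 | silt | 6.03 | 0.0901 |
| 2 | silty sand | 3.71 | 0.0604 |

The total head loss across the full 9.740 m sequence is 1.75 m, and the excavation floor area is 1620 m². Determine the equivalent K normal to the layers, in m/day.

0.0759

Flow is perpendicular to layering, so the layers act in series and the equivalent K is the thickness-weighted harmonic mean.
Total thickness L = 6.03 + 3.71 = 9.740 m.
Σ(b_i/K_i) = 6.03/0.0901 + 3.71/0.0604 = 128.3 d.
K_eq = L / Σ(b_i/K_i) = 9.740 / 128.3 = 0.07589 m/day.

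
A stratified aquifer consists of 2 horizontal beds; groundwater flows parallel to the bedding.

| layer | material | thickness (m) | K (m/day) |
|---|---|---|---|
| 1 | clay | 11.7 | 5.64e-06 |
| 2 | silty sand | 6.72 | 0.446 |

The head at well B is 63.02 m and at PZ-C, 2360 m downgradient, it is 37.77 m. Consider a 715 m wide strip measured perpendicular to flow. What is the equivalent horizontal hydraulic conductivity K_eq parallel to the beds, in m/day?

0.163

Flow is parallel to layering, so each bed carries its own Darcy discharge and the transmissivities add.
Σ(K_i·b_i) = 5.64e-06×11.7 + 0.446×6.72 = 2.997 m²/day.
Total thickness b = 18.42 m, so K_eq = Σ(K_i·b_i)/b = 0.1627 m/day.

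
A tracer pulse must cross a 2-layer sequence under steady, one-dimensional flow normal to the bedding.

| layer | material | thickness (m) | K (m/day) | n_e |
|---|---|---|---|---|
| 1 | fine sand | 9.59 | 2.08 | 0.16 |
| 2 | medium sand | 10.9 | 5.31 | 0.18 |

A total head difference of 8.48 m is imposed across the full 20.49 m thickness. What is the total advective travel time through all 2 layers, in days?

With flow normal to the layers, continuity requires the same specific discharge q through every layer.
Σ(b_i/K_i) = 9.59/2.08 + 10.9/5.31 = 6.663 d.
q = Δh / Σ(b_i/K_i) = 8.48 / 6.663 = 1.273 m/day.
In each layer the seepage velocity is v_i = q/n_i, so the layer transit time is t_i = b_i·n_i / q:
  layer 1 (fine sand): t_1 = 9.59 × 0.16 / 1.273 = 1.206 d
  layer 2 (medium sand): t_2 = 10.9 × 0.18 / 1.273 = 1.542 d
Total t = Σ t_i = 2.747 days.

2.75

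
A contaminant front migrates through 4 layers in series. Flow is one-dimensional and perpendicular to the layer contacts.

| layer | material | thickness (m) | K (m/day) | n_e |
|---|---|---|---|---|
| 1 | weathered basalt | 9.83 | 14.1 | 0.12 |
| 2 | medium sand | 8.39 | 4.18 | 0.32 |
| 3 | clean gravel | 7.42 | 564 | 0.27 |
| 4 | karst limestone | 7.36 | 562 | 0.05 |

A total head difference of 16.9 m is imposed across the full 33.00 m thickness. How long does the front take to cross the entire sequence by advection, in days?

1.01

With flow normal to the layers, continuity requires the same specific discharge q through every layer.
Σ(b_i/K_i) = 9.83/14.1 + 8.39/4.18 + 7.42/564 + 7.36/562 = 2.731 d.
q = Δh / Σ(b_i/K_i) = 16.9 / 2.731 = 6.189 m/day.
In each layer the seepage velocity is v_i = q/n_i, so the layer transit time is t_i = b_i·n_i / q:
  layer 1 (weathered basalt): t_1 = 9.83 × 0.12 / 6.189 = 0.1906 d
  layer 2 (medium sand): t_2 = 8.39 × 0.32 / 6.189 = 0.4338 d
  layer 3 (clean gravel): t_3 = 7.42 × 0.27 / 6.189 = 0.3237 d
  layer 4 (karst limestone): t_4 = 7.36 × 0.05 / 6.189 = 0.05946 d
Total t = Σ t_i = 1.008 days.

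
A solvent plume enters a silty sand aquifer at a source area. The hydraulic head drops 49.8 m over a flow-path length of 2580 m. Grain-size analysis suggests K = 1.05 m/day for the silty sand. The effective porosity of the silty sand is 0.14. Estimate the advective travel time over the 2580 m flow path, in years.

48.8

Hydraulic gradient i = Δh / L = 49.8 / 2580 = 0.01930.
Darcy flux q = K · i = 1.050 × 0.01930 = 0.02027 m/day.
Seepage velocity v = q / n_e = 0.02027 / 0.14 = 0.1448 m/day.
Travel time t = L / v = 2580 / 0.1448 = 17822 days = 48.79 years.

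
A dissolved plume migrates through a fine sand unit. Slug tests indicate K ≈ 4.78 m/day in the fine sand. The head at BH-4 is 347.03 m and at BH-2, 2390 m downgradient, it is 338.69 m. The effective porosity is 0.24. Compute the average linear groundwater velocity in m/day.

Hydraulic gradient i = (347.03 − 338.69) / 2390 = 8.34 / 2390 = 0.003490.
Darcy flux q = K · i = 4.780 × 0.003490 = 0.01668 m/day.
Seepage velocity v = q / n_e = 0.01668 / 0.24 = 0.06950 m/day.

0.0695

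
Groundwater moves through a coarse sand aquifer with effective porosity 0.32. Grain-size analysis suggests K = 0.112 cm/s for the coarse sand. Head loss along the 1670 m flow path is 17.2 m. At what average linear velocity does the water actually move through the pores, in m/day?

3.11

Convert K: 0.112 cm/s × 864 = 96.77 m/day.
Hydraulic gradient i = Δh / L = 17.2 / 1670 = 0.01030.
Darcy flux q = K · i = 96.77 × 0.01030 = 0.9967 m/day.
Seepage velocity v = q / n_e = 0.9967 / 0.32 = 3.115 m/day.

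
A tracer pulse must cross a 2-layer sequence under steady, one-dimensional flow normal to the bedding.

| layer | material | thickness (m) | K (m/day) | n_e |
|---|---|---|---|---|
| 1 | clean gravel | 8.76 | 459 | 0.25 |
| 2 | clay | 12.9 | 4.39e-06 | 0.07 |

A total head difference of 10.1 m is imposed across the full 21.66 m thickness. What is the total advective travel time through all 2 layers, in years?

With flow normal to the layers, continuity requires the same specific discharge q through every layer.
Σ(b_i/K_i) = 8.76/459 + 12.9/4.39e-06 = 2.938e+06 d.
q = Δh / Σ(b_i/K_i) = 10.1 / 2.938e+06 = 3.437e-06 m/day.
In each layer the seepage velocity is v_i = q/n_i, so the layer transit time is t_i = b_i·n_i / q:
  layer 1 (clean gravel): t_1 = 8.76 × 0.25 / 3.437e-06 = 6.372e+05 d
  layer 2 (clay): t_2 = 12.9 × 0.07 / 3.437e-06 = 2.627e+05 d
Total t = Σ t_i = 8.999e+05 days = 2464 years.

2460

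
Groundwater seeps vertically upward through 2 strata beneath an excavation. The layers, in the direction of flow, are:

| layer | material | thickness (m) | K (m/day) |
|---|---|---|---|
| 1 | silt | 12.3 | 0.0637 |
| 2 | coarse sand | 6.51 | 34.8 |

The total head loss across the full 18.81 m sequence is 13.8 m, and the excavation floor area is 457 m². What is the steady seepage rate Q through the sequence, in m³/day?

32.6

Flow is perpendicular to layering, so the layers act in series and the equivalent K is the thickness-weighted harmonic mean.
Total thickness L = 12.3 + 6.51 = 18.81 m.
Σ(b_i/K_i) = 12.3/0.0637 + 6.51/34.8 = 193.3 d.
K_eq = L / Σ(b_i/K_i) = 18.81 / 193.3 = 0.09732 m/day.
Q = K_eq · A · (Δh/L) = 0.09732 × 457 × (13.8/18.81) = 32.63 m³/day.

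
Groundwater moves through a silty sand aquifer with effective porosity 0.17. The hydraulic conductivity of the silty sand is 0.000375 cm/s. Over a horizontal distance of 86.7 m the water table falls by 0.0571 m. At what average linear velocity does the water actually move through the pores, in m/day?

Convert K: 0.000375 cm/s × 864 = 0.3240 m/day.
Hydraulic gradient i = Δh / L = 0.0571 / 86.7 = 0.0006586.
Darcy flux q = K · i = 0.3240 × 0.0006586 = 0.0002134 m/day.
Seepage velocity v = q / n_e = 0.0002134 / 0.17 = 0.001255 m/day.

0.00126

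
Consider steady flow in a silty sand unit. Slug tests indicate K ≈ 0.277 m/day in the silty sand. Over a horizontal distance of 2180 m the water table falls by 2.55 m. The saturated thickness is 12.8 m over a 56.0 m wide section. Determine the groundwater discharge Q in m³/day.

0.232

Cross-sectional area A = 56.0 × 12.8 = 716.8 m².
Hydraulic gradient i = Δh / L = 2.55 / 2180 = 0.001170.
Darcy's law: Q = K · A · i = 0.2770 × 716.8 × 0.001170 = 0.2323 m³/day.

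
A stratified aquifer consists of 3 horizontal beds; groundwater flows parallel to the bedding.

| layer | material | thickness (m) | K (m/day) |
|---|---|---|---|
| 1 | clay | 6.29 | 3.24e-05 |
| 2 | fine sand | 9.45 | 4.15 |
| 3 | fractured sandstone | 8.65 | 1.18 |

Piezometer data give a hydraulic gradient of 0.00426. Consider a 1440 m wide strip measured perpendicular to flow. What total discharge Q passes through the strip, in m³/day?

303

Flow is parallel to layering, so each bed carries its own Darcy discharge and the transmissivities add.
Σ(K_i·b_i) = 3.24e-05×6.29 + 4.15×9.45 + 1.18×8.65 = 49.42 m²/day.
Hydraulic gradient i = 0.00426.
Q = Σ(K_i·b_i) · W · i = 49.42 × 1440 × 0.004260 = 303.2 m³/day.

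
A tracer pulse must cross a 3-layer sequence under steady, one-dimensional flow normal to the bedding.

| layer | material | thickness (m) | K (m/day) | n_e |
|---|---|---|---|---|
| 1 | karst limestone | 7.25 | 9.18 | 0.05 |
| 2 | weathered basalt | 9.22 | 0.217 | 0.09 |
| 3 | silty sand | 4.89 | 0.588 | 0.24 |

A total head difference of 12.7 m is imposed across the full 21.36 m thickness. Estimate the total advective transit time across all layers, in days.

With flow normal to the layers, continuity requires the same specific discharge q through every layer.
Σ(b_i/K_i) = 7.25/9.18 + 9.22/0.217 + 4.89/0.588 = 51.59 d.
q = Δh / Σ(b_i/K_i) = 12.7 / 51.59 = 0.2461 m/day.
In each layer the seepage velocity is v_i = q/n_i, so the layer transit time is t_i = b_i·n_i / q:
  layer 1 (karst limestone): t_1 = 7.25 × 0.05 / 0.2461 = 1.473 d
  layer 2 (weathered basalt): t_2 = 9.22 × 0.09 / 0.2461 = 3.371 d
  layer 3 (silty sand): t_3 = 4.89 × 0.24 / 0.2461 = 4.768 d
Total t = Σ t_i = 9.612 days.

9.61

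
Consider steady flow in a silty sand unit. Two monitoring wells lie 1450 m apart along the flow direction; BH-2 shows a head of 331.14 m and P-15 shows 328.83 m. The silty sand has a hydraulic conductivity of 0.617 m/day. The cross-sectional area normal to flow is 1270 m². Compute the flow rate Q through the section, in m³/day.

1.25

Hydraulic gradient i = (331.14 − 328.83) / 1450 = 2.31 / 1450 = 0.001593.
Darcy's law: Q = K · A · i = 0.6170 × 1270 × 0.001593 = 1.248 m³/day.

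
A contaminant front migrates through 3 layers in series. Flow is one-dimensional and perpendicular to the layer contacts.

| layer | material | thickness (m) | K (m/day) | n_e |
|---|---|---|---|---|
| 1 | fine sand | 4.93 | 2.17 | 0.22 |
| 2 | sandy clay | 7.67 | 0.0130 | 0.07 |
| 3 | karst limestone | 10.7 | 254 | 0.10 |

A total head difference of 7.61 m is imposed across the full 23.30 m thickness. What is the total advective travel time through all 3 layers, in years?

With flow normal to the layers, continuity requires the same specific discharge q through every layer.
Σ(b_i/K_i) = 4.93/2.17 + 7.67/0.0130 + 10.7/254 = 592.3 d.
q = Δh / Σ(b_i/K_i) = 7.61 / 592.3 = 0.01285 m/day.
In each layer the seepage velocity is v_i = q/n_i, so the layer transit time is t_i = b_i·n_i / q:
  layer 1 (fine sand): t_1 = 4.93 × 0.22 / 0.01285 = 84.42 d
  layer 2 (sandy clay): t_2 = 7.67 × 0.07 / 0.01285 = 41.79 d
  layer 3 (karst limestone): t_3 = 10.7 × 0.10 / 0.01285 = 83.28 d
Total t = Σ t_i = 209.5 days = 0.5736 years.

0.574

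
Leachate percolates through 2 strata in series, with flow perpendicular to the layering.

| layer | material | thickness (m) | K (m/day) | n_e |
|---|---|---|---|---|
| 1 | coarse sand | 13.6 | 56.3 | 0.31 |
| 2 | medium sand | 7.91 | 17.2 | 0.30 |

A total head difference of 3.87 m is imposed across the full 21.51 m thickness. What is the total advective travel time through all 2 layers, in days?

1.19

With flow normal to the layers, continuity requires the same specific discharge q through every layer.
Σ(b_i/K_i) = 13.6/56.3 + 7.91/17.2 = 0.7014 d.
q = Δh / Σ(b_i/K_i) = 3.87 / 0.7014 = 5.517 m/day.
In each layer the seepage velocity is v_i = q/n_i, so the layer transit time is t_i = b_i·n_i / q:
  layer 1 (coarse sand): t_1 = 13.6 × 0.31 / 5.517 = 0.7642 d
  layer 2 (medium sand): t_2 = 7.91 × 0.30 / 5.517 = 0.4301 d
Total t = Σ t_i = 1.194 days.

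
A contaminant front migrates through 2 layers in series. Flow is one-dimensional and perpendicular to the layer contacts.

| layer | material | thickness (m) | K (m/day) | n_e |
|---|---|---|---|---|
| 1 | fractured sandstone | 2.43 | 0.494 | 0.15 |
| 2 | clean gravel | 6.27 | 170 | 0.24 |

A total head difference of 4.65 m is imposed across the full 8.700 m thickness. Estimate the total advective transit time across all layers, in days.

With flow normal to the layers, continuity requires the same specific discharge q through every layer.
Σ(b_i/K_i) = 2.43/0.494 + 6.27/170 = 4.956 d.
q = Δh / Σ(b_i/K_i) = 4.65 / 4.956 = 0.9383 m/day.
In each layer the seepage velocity is v_i = q/n_i, so the layer transit time is t_i = b_i·n_i / q:
  layer 1 (fractured sandstone): t_1 = 2.43 × 0.15 / 0.9383 = 0.3885 d
  layer 2 (clean gravel): t_2 = 6.27 × 0.24 / 0.9383 = 1.604 d
Total t = Σ t_i = 1.992 days.

1.99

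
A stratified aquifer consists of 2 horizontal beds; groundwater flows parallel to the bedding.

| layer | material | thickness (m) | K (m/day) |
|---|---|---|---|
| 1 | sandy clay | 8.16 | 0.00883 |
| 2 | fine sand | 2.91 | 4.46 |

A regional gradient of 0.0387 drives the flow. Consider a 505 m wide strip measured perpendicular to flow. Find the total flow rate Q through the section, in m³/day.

Flow is parallel to layering, so each bed carries its own Darcy discharge and the transmissivities add.
Σ(K_i·b_i) = 0.00883×8.16 + 4.46×2.91 = 13.05 m²/day.
Hydraulic gradient i = 0.0387.
Q = Σ(K_i·b_i) · W · i = 13.05 × 505 × 0.03870 = 255.1 m³/day.

255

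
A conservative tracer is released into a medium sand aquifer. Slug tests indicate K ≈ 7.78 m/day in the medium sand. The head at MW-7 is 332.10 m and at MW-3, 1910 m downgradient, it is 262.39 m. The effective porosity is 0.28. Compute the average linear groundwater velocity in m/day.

1.01

Hydraulic gradient i = (332.10 − 262.39) / 1910 = 69.71 / 1910 = 0.03650.
Darcy flux q = K · i = 7.780 × 0.03650 = 0.2839 m/day.
Seepage velocity v = q / n_e = 0.2839 / 0.28 = 1.014 m/day.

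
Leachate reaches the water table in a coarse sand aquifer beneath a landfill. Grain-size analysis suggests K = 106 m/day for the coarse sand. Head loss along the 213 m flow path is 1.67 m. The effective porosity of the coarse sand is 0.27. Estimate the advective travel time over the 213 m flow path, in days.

69.2

Hydraulic gradient i = Δh / L = 1.67 / 213 = 0.007840.
Darcy flux q = K · i = 106.0 × 0.007840 = 0.8311 m/day.
Seepage velocity v = q / n_e = 0.8311 / 0.27 = 3.078 m/day.
Travel time t = L / v = 213 / 3.078 = 69.20 days.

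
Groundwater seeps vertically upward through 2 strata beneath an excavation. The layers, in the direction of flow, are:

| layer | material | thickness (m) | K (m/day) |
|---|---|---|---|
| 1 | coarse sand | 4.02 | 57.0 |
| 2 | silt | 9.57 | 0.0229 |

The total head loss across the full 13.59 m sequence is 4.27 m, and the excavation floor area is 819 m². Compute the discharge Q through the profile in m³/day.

Flow is perpendicular to layering, so the layers act in series and the equivalent K is the thickness-weighted harmonic mean.
Total thickness L = 4.02 + 9.57 = 13.59 m.
Σ(b_i/K_i) = 4.02/57.0 + 9.57/0.0229 = 418.0 d.
K_eq = L / Σ(b_i/K_i) = 13.59 / 418.0 = 0.03251 m/day.
Q = K_eq · A · (Δh/L) = 0.03251 × 819 × (4.27/13.59) = 8.367 m³/day.

8.37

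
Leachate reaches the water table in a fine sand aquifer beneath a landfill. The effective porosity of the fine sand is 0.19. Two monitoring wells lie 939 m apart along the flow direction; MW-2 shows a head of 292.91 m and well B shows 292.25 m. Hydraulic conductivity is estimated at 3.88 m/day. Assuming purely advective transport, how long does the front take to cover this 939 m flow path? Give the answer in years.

Hydraulic gradient i = (292.91 − 292.25) / 939 = 0.66 / 939 = 0.0007029.
Darcy flux q = K · i = 3.880 × 0.0007029 = 0.002727 m/day.
Seepage velocity v = q / n_e = 0.002727 / 0.19 = 0.01435 m/day.
Travel time t = L / v = 939 / 0.01435 = 65420 days = 179.1 years.

179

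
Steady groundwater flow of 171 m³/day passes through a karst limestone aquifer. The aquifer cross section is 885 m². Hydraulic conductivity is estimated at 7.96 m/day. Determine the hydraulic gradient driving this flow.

0.0243

From Q = K·A·i, i = Q / (K·A) = 171 / (7.960 × 885.0) = 0.02427.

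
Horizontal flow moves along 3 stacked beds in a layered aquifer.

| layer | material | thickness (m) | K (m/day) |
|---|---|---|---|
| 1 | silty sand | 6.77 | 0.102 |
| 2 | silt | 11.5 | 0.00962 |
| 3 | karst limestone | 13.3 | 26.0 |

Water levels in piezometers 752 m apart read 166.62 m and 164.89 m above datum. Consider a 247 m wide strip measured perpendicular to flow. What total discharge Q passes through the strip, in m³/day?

Flow is parallel to layering, so each bed carries its own Darcy discharge and the transmissivities add.
Σ(K_i·b_i) = 0.102×6.77 + 0.00962×11.5 + 26.0×13.3 = 346.6 m²/day.
Hydraulic gradient i = (166.62 − 164.89) / 752 = 1.73 / 752 = 0.002301.
Q = Σ(K_i·b_i) · W · i = 346.6 × 247 × 0.002301 = 196.9 m³/day.

197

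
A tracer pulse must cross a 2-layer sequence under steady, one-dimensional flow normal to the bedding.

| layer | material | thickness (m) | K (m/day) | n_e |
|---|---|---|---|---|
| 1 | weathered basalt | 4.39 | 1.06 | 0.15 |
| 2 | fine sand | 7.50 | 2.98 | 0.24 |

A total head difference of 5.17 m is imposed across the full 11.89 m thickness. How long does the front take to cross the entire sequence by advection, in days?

3.17

With flow normal to the layers, continuity requires the same specific discharge q through every layer.
Σ(b_i/K_i) = 4.39/1.06 + 7.50/2.98 = 6.658 d.
q = Δh / Σ(b_i/K_i) = 5.17 / 6.658 = 0.7765 m/day.
In each layer the seepage velocity is v_i = q/n_i, so the layer transit time is t_i = b_i·n_i / q:
  layer 1 (weathered basalt): t_1 = 4.39 × 0.15 / 0.7765 = 0.8481 d
  layer 2 (fine sand): t_2 = 7.50 × 0.24 / 0.7765 = 2.318 d
Total t = Σ t_i = 3.166 days.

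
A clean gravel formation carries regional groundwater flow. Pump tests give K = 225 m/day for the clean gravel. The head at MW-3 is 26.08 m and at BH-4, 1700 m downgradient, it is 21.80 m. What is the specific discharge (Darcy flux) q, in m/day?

Hydraulic gradient i = (26.08 − 21.80) / 1700 = 4.28 / 1700 = 0.002518.
Specific discharge q = K · i = 225.0 × 0.002518 = 0.5665 m/day.

0.566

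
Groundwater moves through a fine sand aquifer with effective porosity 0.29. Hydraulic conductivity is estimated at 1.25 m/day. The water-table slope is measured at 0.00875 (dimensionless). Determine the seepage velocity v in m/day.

0.0377

Hydraulic gradient i = 0.00875.
Darcy flux q = K · i = 1.250 × 0.008750 = 0.01094 m/day.
Seepage velocity v = q / n_e = 0.01094 / 0.29 = 0.03772 m/day.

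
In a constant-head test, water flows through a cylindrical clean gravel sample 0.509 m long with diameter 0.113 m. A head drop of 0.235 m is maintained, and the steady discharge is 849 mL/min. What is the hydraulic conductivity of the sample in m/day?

Cross-sectional area A = π·(d/2)² = π × (0.113/2)² = 0.01003 m².
Convert discharge: 849 mL/min = 1.415e-05 m³/s.
Darcy's law rearranged: K = Q·L / (A·Δh) = 1.415e-05 × 0.509 / (0.01003 × 0.235) = 0.003056 m/s = 264.0 m/day.

264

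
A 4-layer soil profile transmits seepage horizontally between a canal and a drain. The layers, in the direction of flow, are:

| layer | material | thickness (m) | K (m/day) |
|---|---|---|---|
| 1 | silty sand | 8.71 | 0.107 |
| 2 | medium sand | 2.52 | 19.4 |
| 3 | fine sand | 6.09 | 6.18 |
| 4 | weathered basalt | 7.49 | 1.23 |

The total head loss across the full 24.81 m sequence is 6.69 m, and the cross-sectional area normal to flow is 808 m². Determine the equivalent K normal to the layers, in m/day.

0.280

Flow is perpendicular to layering, so the layers act in series and the equivalent K is the thickness-weighted harmonic mean.
Total thickness L = 8.71 + 2.52 + 6.09 + 7.49 = 24.81 m.
Σ(b_i/K_i) = 8.71/0.107 + 2.52/19.4 + 6.09/6.18 + 7.49/1.23 = 88.61 d.
K_eq = L / Σ(b_i/K_i) = 24.81 / 88.61 = 0.2800 m/day.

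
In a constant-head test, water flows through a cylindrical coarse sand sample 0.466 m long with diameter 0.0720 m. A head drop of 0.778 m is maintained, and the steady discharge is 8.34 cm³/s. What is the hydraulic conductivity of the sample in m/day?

106

Cross-sectional area A = π·(d/2)² = π × (0.0720/2)² = 0.004072 m².
Convert discharge: 8.34 cm³/s = 8.340e-06 m³/s.
Darcy's law rearranged: K = Q·L / (A·Δh) = 8.340e-06 × 0.466 / (0.004072 × 0.778) = 0.001227 m/s = 106.0 m/day.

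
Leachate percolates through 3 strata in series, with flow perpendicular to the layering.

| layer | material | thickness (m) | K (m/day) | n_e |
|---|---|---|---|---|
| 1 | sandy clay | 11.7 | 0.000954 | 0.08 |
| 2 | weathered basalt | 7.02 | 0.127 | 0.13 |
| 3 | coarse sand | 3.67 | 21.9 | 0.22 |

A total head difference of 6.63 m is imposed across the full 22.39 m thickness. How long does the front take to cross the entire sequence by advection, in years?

13.5

With flow normal to the layers, continuity requires the same specific discharge q through every layer.
Σ(b_i/K_i) = 11.7/0.000954 + 7.02/0.127 + 3.67/21.9 = 12320 d.
q = Δh / Σ(b_i/K_i) = 6.63 / 12320 = 0.0005382 m/day.
In each layer the seepage velocity is v_i = q/n_i, so the layer transit time is t_i = b_i·n_i / q:
  layer 1 (sandy clay): t_1 = 11.7 × 0.08 / 0.0005382 = 1739 d
  layer 2 (weathered basalt): t_2 = 7.02 × 0.13 / 0.0005382 = 1696 d
  layer 3 (coarse sand): t_3 = 3.67 × 0.22 / 0.0005382 = 1500 d
Total t = Σ t_i = 4935 days = 13.51 years.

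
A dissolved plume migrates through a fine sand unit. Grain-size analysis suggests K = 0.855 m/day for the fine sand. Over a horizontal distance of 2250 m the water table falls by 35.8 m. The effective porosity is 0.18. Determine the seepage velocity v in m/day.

0.0756

Hydraulic gradient i = Δh / L = 35.8 / 2250 = 0.01591.
Darcy flux q = K · i = 0.8550 × 0.01591 = 0.01360 m/day.
Seepage velocity v = q / n_e = 0.01360 / 0.18 = 0.07558 m/day.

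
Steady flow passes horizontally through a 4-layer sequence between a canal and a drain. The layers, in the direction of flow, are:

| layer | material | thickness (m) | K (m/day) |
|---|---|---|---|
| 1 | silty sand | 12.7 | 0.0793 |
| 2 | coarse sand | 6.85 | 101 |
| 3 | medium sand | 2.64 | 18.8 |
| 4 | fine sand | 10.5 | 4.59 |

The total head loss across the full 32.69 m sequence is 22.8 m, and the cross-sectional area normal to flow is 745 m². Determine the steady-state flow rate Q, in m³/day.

Flow is perpendicular to layering, so the layers act in series and the equivalent K is the thickness-weighted harmonic mean.
Total thickness L = 12.7 + 6.85 + 2.64 + 10.5 = 32.69 m.
Σ(b_i/K_i) = 12.7/0.0793 + 6.85/101 + 2.64/18.8 + 10.5/4.59 = 162.6 d.
K_eq = L / Σ(b_i/K_i) = 32.69 / 162.6 = 0.2010 m/day.
Q = K_eq · A · (Δh/L) = 0.2010 × 745 × (22.8/32.69) = 104.4 m³/day.

104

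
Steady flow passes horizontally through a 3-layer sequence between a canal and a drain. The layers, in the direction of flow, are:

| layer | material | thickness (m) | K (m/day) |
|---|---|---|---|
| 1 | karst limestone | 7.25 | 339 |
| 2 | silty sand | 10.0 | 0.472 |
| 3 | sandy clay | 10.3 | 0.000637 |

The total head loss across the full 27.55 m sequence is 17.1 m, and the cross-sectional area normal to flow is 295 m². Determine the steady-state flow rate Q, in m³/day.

0.312

Flow is perpendicular to layering, so the layers act in series and the equivalent K is the thickness-weighted harmonic mean.
Total thickness L = 7.25 + 10.0 + 10.3 = 27.55 m.
Σ(b_i/K_i) = 7.25/339 + 10.0/0.472 + 10.3/0.000637 = 16191 d.
K_eq = L / Σ(b_i/K_i) = 27.55 / 16191 = 0.001702 m/day.
Q = K_eq · A · (Δh/L) = 0.001702 × 295 × (17.1/27.55) = 0.3116 m³/day.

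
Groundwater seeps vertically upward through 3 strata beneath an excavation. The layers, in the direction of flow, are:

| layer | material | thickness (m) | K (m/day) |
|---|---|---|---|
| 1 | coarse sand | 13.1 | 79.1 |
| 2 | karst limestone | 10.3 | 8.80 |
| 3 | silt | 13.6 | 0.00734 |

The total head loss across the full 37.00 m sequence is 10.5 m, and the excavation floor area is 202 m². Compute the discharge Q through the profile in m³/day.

Flow is perpendicular to layering, so the layers act in series and the equivalent K is the thickness-weighted harmonic mean.
Total thickness L = 13.1 + 10.3 + 13.6 = 37.00 m.
Σ(b_i/K_i) = 13.1/79.1 + 10.3/8.80 + 13.6/0.00734 = 1854 d.
K_eq = L / Σ(b_i/K_i) = 37.00 / 1854 = 0.01995 m/day.
Q = K_eq · A · (Δh/L) = 0.01995 × 202 × (10.5/37.00) = 1.144 m³/day.

1.14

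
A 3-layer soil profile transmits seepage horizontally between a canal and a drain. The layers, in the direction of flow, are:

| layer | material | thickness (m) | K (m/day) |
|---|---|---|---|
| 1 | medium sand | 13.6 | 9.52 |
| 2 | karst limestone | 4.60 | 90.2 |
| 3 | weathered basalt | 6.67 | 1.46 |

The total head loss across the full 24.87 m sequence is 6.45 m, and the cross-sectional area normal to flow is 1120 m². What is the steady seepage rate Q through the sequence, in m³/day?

1190

Flow is perpendicular to layering, so the layers act in series and the equivalent K is the thickness-weighted harmonic mean.
Total thickness L = 13.6 + 4.60 + 6.67 = 24.87 m.
Σ(b_i/K_i) = 13.6/9.52 + 4.60/90.2 + 6.67/1.46 = 6.048 d.
K_eq = L / Σ(b_i/K_i) = 24.87 / 6.048 = 4.112 m/day.
Q = K_eq · A · (Δh/L) = 4.112 × 1120 × (6.45/24.87) = 1194 m³/day.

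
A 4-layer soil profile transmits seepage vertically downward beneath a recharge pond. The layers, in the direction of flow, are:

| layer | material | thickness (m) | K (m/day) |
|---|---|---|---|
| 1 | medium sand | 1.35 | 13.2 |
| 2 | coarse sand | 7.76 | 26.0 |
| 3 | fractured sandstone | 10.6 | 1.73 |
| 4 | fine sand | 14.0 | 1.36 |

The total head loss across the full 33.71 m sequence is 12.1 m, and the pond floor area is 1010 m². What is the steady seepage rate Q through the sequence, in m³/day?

726

Flow is perpendicular to layering, so the layers act in series and the equivalent K is the thickness-weighted harmonic mean.
Total thickness L = 1.35 + 7.76 + 10.6 + 14.0 = 33.71 m.
Σ(b_i/K_i) = 1.35/13.2 + 7.76/26.0 + 10.6/1.73 + 14.0/1.36 = 16.82 d.
K_eq = L / Σ(b_i/K_i) = 33.71 / 16.82 = 2.004 m/day.
Q = K_eq · A · (Δh/L) = 2.004 × 1010 × (12.1/33.71) = 726.5 m³/day.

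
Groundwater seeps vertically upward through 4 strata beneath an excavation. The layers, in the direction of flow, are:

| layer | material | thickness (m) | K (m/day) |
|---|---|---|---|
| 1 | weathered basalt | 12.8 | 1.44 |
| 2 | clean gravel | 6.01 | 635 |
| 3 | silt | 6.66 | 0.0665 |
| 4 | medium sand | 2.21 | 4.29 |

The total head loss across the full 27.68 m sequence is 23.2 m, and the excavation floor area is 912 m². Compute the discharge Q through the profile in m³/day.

Flow is perpendicular to layering, so the layers act in series and the equivalent K is the thickness-weighted harmonic mean.
Total thickness L = 12.8 + 6.01 + 6.66 + 2.21 = 27.68 m.
Σ(b_i/K_i) = 12.8/1.44 + 6.01/635 + 6.66/0.0665 + 2.21/4.29 = 109.6 d.
K_eq = L / Σ(b_i/K_i) = 27.68 / 109.6 = 0.2526 m/day.
Q = K_eq · A · (Δh/L) = 0.2526 × 912 × (23.2/27.68) = 193.1 m³/day.

193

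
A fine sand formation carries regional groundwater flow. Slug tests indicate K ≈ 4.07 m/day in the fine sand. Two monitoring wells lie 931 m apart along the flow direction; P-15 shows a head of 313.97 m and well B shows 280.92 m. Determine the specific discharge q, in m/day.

0.144

Hydraulic gradient i = (313.97 − 280.92) / 931 = 33.05 / 931 = 0.03550.
Specific discharge q = K · i = 4.070 × 0.03550 = 0.1445 m/day.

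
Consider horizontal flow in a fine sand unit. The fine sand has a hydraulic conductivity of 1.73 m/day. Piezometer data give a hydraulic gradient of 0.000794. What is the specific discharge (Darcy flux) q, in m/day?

Hydraulic gradient i = 0.000794.
Specific discharge q = K · i = 1.730 × 0.0007940 = 0.001374 m/day.

0.00137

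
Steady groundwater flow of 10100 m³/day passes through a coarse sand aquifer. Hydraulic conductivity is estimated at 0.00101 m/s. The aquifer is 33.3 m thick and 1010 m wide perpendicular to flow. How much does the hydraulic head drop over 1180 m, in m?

Convert K: 0.00101 m/s × 86400 = 87.26 m/day.
Cross-sectional area A = 1010 × 33.3 = 33633 m².
From Q = K·A·i, i = Q / (K·A) = 10100 / (87.26 × 33633) = 0.003441.
Head loss Δh = i · L = 0.003441 × 1180 = 4.061 m.

4.06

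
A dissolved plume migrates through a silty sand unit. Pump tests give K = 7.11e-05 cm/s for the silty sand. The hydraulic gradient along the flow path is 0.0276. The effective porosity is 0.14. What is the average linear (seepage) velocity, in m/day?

0.0121

Convert K: 7.11e-05 cm/s × 864 = 0.06143 m/day.
Hydraulic gradient i = 0.0276.
Darcy flux q = K · i = 0.06143 × 0.02760 = 0.001695 m/day.
Seepage velocity v = q / n_e = 0.001695 / 0.14 = 0.01211 m/day.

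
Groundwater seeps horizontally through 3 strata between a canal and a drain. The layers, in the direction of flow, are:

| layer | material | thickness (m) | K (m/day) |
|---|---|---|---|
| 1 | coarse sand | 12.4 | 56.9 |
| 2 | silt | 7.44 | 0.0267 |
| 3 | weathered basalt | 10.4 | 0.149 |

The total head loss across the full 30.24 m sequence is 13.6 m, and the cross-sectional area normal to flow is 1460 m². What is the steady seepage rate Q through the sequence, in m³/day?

56.9

Flow is perpendicular to layering, so the layers act in series and the equivalent K is the thickness-weighted harmonic mean.
Total thickness L = 12.4 + 7.44 + 10.4 = 30.24 m.
Σ(b_i/K_i) = 12.4/56.9 + 7.44/0.0267 + 10.4/0.149 = 348.7 d.
K_eq = L / Σ(b_i/K_i) = 30.24 / 348.7 = 0.08673 m/day.
Q = K_eq · A · (Δh/L) = 0.08673 × 1460 × (13.6/30.24) = 56.95 m³/day.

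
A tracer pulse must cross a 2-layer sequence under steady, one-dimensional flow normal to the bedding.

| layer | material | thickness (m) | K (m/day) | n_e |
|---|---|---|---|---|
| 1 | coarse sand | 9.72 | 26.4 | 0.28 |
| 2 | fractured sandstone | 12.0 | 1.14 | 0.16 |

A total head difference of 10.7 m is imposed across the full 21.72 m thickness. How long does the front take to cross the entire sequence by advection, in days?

With flow normal to the layers, continuity requires the same specific discharge q through every layer.
Σ(b_i/K_i) = 9.72/26.4 + 12.0/1.14 = 10.89 d.
q = Δh / Σ(b_i/K_i) = 10.7 / 10.89 = 0.9821 m/day.
In each layer the seepage velocity is v_i = q/n_i, so the layer transit time is t_i = b_i·n_i / q:
  layer 1 (coarse sand): t_1 = 9.72 × 0.28 / 0.9821 = 2.771 d
  layer 2 (fractured sandstone): t_2 = 12.0 × 0.16 / 0.9821 = 1.955 d
Total t = Σ t_i = 4.726 days.

4.73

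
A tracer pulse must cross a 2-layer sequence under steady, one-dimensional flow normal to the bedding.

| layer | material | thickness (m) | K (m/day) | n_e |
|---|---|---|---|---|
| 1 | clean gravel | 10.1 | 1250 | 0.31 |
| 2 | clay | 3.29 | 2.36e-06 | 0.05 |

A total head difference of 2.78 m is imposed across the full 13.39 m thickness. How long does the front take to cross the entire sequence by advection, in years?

With flow normal to the layers, continuity requires the same specific discharge q through every layer.
Σ(b_i/K_i) = 10.1/1250 + 3.29/2.36e-06 = 1.394e+06 d.
q = Δh / Σ(b_i/K_i) = 2.78 / 1.394e+06 = 1.994e-06 m/day.
In each layer the seepage velocity is v_i = q/n_i, so the layer transit time is t_i = b_i·n_i / q:
  layer 1 (clean gravel): t_1 = 10.1 × 0.31 / 1.994e-06 = 1.570e+06 d
  layer 2 (clay): t_2 = 3.29 × 0.05 / 1.994e-06 = 82491 d
Total t = Σ t_i = 1.653e+06 days = 4524 years.

4520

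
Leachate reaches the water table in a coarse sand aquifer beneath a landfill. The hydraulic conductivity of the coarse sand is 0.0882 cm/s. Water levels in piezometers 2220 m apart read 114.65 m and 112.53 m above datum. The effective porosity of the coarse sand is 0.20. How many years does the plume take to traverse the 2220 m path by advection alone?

16.7

Convert K: 0.0882 cm/s × 864 = 76.20 m/day.
Hydraulic gradient i = (114.65 − 112.53) / 2220 = 2.12 / 2220 = 0.0009550.
Darcy flux q = K · i = 76.20 × 0.0009550 = 0.07277 m/day.
Seepage velocity v = q / n_e = 0.07277 / 0.20 = 0.3639 m/day.
Travel time t = L / v = 2220 / 0.3639 = 6101 days = 16.70 years.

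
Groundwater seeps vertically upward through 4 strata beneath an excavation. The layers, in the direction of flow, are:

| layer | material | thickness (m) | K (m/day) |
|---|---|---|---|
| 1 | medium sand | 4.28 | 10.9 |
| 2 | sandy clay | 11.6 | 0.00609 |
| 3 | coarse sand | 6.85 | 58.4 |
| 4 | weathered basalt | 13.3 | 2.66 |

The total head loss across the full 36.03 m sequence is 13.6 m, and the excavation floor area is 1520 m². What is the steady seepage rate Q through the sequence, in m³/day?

Flow is perpendicular to layering, so the layers act in series and the equivalent K is the thickness-weighted harmonic mean.
Total thickness L = 4.28 + 11.6 + 6.85 + 13.3 = 36.03 m.
Σ(b_i/K_i) = 4.28/10.9 + 11.6/0.00609 + 6.85/58.4 + 13.3/2.66 = 1910 d.
K_eq = L / Σ(b_i/K_i) = 36.03 / 1910 = 0.01886 m/day.
Q = K_eq · A · (Δh/L) = 0.01886 × 1520 × (13.6/36.03) = 10.82 m³/day.

10.8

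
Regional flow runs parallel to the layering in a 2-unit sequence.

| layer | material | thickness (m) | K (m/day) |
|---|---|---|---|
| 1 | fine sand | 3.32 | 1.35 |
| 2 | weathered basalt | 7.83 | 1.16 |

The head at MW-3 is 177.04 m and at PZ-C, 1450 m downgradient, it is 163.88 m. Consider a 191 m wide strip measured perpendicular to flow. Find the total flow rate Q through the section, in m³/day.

Flow is parallel to layering, so each bed carries its own Darcy discharge and the transmissivities add.
Σ(K_i·b_i) = 1.35×3.32 + 1.16×7.83 = 13.56 m²/day.
Hydraulic gradient i = (177.04 − 163.88) / 1450 = 13.16 / 1450 = 0.009076.
Q = Σ(K_i·b_i) · W · i = 13.56 × 191 × 0.009076 = 23.51 m³/day.

23.5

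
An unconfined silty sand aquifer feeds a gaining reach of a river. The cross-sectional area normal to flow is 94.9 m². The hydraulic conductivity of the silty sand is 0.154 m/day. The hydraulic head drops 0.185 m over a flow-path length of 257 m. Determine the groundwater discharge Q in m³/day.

Hydraulic gradient i = Δh / L = 0.185 / 257 = 0.0007198.
Darcy's law: Q = K · A · i = 0.1540 × 94.90 × 0.0007198 = 0.01052 m³/day.

0.0105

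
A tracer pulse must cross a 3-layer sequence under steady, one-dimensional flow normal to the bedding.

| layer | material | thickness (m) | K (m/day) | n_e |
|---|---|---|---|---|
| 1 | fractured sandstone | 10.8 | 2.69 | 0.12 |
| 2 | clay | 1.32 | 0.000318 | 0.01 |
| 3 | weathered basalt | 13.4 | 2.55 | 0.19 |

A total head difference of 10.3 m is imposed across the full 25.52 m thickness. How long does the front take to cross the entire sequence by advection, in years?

With flow normal to the layers, continuity requires the same specific discharge q through every layer.
Σ(b_i/K_i) = 10.8/2.69 + 1.32/0.000318 + 13.4/2.55 = 4160 d.
q = Δh / Σ(b_i/K_i) = 10.3 / 4160 = 0.002476 m/day.
In each layer the seepage velocity is v_i = q/n_i, so the layer transit time is t_i = b_i·n_i / q:
  layer 1 (fractured sandstone): t_1 = 10.8 × 0.12 / 0.002476 = 523.5 d
  layer 2 (clay): t_2 = 1.32 × 0.01 / 0.002476 = 5.332 d
  layer 3 (weathered basalt): t_3 = 13.4 × 0.19 / 0.002476 = 1028 d
Total t = Σ t_i = 1557 days = 4.263 years.

4.26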